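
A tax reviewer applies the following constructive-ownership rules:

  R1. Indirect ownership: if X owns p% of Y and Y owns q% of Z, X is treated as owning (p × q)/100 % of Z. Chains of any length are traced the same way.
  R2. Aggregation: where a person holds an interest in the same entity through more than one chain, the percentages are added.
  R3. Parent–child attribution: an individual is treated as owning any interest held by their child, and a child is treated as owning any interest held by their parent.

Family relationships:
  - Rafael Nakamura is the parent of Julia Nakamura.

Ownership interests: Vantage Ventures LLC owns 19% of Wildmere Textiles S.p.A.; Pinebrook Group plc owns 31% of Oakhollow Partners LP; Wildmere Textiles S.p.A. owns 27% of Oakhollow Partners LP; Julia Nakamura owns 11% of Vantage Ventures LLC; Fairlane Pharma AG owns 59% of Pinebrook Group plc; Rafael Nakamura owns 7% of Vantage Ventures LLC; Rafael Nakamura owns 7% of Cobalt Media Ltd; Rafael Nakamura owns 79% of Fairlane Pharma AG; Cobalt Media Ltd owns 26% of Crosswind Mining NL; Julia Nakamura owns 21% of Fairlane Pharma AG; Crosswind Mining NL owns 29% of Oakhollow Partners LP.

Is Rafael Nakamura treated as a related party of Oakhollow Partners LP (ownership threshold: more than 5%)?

By parent–child attribution (R3), Rafael Nakamura is treated as also owning Julia Nakamura's interest in Fairlane Pharma AG, giving 79% + 21% = 100%.
By parent–child attribution (R3), Rafael Nakamura is treated as also owning Julia Nakamura's interest in Vantage Ventures LLC, giving 7% + 11% = 18%.
Chain via Fairlane Pharma AG → Pinebrook Group plc (R1): 100% × 59% × 31% = 18.29% of Oakhollow Partners LP.
Chain via Vantage Ventures LLC → Wildmere Textiles S.p.A. (R1): 18% × 19% × 27% = 0.9234% of Oakhollow Partners LP.
Chain via Cobalt Media Ltd → Crosswind Mining NL (R1): 7% × 26% × 29% = 0.5278% of Oakhollow Partners LP.
Aggregating (R2): 18.29% + 0.9234% + 0.5278% = 19.7412%.
19.7412% exceeds the 5% threshold, so Rafael is a related party to Oakhollow Partners LP.

Yes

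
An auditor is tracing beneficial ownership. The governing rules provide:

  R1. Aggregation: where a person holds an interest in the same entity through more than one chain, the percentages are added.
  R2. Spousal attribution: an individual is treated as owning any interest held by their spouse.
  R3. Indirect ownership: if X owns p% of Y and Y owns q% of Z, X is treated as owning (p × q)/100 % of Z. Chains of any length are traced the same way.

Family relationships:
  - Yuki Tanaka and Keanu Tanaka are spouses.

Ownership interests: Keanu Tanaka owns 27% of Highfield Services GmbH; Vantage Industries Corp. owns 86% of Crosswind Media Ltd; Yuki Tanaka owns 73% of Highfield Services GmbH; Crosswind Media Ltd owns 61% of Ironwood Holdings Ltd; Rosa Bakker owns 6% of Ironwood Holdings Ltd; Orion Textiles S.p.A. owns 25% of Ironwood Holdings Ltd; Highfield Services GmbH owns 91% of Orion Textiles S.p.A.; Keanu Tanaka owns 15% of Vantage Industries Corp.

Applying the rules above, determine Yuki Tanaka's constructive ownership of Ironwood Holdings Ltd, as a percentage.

30.619%

By spousal attribution (R2), Yuki Tanaka is treated as also owning Keanu Tanaka's interest in Highfield Services GmbH, giving 73% + 27% = 100%.
By spousal attribution (R2), Yuki Tanaka is treated as owning Keanu Tanaka's 15% interest in Vantage Industries Corp.
Chain via Highfield Services GmbH → Orion Textiles S.p.A. (R3): 100% × 91% × 25% = 22.75% of Ironwood Holdings Ltd.
Chain via Vantage Industries Corp. → Crosswind Media Ltd (R3): 15% × 86% × 61% = 7.869% of Ironwood Holdings Ltd.
Aggregating (R1): 22.75% + 7.869% = 30.619%.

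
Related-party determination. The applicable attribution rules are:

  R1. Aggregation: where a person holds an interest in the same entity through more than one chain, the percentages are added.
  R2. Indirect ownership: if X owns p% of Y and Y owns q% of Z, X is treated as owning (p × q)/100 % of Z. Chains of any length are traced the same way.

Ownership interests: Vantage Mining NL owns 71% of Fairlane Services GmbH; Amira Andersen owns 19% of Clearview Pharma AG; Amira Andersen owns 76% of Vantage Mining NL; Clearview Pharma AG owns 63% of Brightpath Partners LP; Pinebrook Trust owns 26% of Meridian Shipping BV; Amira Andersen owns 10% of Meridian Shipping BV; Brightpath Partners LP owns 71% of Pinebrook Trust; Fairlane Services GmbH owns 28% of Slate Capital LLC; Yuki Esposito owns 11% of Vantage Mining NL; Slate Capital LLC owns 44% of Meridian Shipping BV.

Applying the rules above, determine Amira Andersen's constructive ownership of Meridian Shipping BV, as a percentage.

18.857534%

Chain via Clearview Pharma AG → Brightpath Partners LP → Pinebrook Trust (R2): 19% × 63% × 71% × 26% = 2.209662% of Meridian Shipping BV.
Chain via Vantage Mining NL → Fairlane Services GmbH → Slate Capital LLC (R2): 76% × 71% × 28% × 44% = 6.647872% of Meridian Shipping BV.
Direct interest in Meridian Shipping BV: 10%.
Aggregating (R1): 2.209662% + 6.647872% + 10% = 18.857534%.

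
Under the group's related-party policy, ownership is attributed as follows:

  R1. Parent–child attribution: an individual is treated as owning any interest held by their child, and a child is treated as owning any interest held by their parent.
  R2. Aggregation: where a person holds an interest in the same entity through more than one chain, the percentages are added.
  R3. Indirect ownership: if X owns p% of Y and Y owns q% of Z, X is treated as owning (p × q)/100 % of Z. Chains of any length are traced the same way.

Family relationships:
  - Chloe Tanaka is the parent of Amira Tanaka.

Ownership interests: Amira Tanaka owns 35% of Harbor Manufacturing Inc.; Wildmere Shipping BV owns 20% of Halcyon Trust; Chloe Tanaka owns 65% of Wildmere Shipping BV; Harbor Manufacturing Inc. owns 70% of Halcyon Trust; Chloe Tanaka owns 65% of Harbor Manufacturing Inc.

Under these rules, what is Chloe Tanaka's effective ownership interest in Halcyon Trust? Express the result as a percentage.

By parent–child attribution (R1), Chloe Tanaka is treated as also owning Amira Tanaka's interest in Harbor Manufacturing Inc, giving 65% + 35% = 100%.
Chain via Wildmere Shipping BV (R3): 65% × 20% = 13% of Halcyon Trust.
Chain via Harbor Manufacturing Inc. (R3): 100% × 70% = 70% of Halcyon Trust.
Aggregating (R2): 13% + 70% = 83%.

83%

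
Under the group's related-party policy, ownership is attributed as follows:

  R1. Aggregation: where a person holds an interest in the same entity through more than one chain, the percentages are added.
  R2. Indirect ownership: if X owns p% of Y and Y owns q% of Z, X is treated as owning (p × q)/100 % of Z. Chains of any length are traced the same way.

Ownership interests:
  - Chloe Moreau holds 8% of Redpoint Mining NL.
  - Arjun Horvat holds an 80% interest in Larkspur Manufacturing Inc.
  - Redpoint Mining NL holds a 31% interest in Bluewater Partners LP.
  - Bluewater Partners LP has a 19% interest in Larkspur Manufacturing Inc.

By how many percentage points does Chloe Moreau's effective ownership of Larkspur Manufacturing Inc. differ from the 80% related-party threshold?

Chain via Redpoint Mining NL → Bluewater Partners LP (R2): 8% × 31% × 19% = 0.4712% of Larkspur Manufacturing Inc.
0.4712% falls short of the 80% threshold by 79.5288 percentage points.

79.5288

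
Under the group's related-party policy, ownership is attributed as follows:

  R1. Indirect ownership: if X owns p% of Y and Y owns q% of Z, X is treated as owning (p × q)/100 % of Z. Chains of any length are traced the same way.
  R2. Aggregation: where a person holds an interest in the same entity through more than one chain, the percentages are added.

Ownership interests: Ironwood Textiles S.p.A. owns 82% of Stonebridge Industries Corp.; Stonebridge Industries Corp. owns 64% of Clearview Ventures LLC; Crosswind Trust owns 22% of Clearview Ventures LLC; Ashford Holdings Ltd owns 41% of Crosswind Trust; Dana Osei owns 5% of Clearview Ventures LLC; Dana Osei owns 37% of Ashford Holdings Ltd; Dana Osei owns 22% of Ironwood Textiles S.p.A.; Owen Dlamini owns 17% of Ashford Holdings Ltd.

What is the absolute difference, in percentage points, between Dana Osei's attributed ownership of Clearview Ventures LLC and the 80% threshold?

Chain via Ashford Holdings Ltd → Crosswind Trust (R1): 37% × 41% × 22% = 3.3374% of Clearview Ventures LLC.
Chain via Ironwood Textiles S.p.A. → Stonebridge Industries Corp. (R1): 22% × 82% × 64% = 11.5456% of Clearview Ventures LLC.
Direct interest in Clearview Ventures LLC: 5%.
Aggregating (R2): 3.3374% + 11.5456% + 5% = 19.883%.
19.883% falls short of the 80% threshold by 60.117 percentage points.

60.117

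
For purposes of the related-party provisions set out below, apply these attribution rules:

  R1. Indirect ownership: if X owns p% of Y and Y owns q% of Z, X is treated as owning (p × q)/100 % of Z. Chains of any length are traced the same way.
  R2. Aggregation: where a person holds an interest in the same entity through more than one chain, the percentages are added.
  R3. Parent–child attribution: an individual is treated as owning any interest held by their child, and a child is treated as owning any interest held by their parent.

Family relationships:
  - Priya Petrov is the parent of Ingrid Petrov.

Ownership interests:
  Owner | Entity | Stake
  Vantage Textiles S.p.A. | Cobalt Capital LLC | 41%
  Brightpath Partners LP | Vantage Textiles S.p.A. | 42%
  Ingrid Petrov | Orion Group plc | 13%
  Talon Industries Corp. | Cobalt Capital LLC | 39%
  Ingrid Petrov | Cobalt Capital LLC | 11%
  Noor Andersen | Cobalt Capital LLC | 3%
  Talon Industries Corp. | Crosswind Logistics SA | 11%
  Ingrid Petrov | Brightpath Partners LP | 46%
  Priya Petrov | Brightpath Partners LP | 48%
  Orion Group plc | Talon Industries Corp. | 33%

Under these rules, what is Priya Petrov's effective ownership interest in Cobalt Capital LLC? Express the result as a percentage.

By parent–child attribution (R3), Priya Petrov is treated as also owning Ingrid Petrov's interest in Brightpath Partners LP, giving 48% + 46% = 94%.
By parent–child attribution (R3), Priya Petrov is treated as owning Ingrid Petrov's 13% interest in Orion Group plc.
By parent–child attribution (R3), Priya Petrov is treated as owning Ingrid Petrov's 11% interest in Cobalt Capital LLC.
Chain via Brightpath Partners LP → Vantage Textiles S.p.A. (R1): 94% × 42% × 41% = 16.1868% of Cobalt Capital LLC.
Chain via Orion Group plc → Talon Industries Corp. (R1): 13% × 33% × 39% = 1.6731% of Cobalt Capital LLC.
Direct interest in Cobalt Capital LLC: 11%.
Aggregating (R2): 16.1868% + 1.6731% + 11% = 28.8599%.

28.8599%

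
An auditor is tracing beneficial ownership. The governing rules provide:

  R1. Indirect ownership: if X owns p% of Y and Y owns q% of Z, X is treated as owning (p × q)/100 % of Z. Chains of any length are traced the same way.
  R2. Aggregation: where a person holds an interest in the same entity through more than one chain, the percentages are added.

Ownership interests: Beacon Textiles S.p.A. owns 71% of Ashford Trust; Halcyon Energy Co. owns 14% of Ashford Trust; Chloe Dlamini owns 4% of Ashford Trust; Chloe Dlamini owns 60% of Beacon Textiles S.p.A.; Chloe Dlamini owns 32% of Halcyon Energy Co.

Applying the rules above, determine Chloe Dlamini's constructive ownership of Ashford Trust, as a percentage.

Chain via Beacon Textiles S.p.A. (R1): 60% × 71% = 42.6% of Ashford Trust.
Chain via Halcyon Energy Co. (R1): 32% × 14% = 4.48% of Ashford Trust.
Direct interest in Ashford Trust: 4%.
Aggregating (R2): 42.6% + 4.48% + 4% = 51.08%.

51.08%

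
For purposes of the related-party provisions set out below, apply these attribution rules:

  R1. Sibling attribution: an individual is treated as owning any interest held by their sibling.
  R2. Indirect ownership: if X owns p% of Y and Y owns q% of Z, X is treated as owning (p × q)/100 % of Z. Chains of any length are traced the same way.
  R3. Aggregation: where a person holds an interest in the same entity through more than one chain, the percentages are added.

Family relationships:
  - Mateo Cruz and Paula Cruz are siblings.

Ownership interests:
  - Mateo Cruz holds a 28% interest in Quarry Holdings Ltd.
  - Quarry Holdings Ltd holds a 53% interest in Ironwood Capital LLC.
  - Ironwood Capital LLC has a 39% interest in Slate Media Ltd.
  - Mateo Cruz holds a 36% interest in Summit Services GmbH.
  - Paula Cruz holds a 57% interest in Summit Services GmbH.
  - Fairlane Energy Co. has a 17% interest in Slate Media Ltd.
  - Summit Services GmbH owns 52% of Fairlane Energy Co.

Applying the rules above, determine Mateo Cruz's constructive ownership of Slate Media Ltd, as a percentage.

14.0088%

By sibling attribution (R1), Mateo Cruz is treated as also owning Paula Cruz's interest in Summit Services GmbH, giving 36% + 57% = 93%.
Chain via Summit Services GmbH → Fairlane Energy Co. (R2): 93% × 52% × 17% = 8.2212% of Slate Media Ltd.
Chain via Quarry Holdings Ltd → Ironwood Capital LLC (R2): 28% × 53% × 39% = 5.7876% of Slate Media Ltd.
Aggregating (R3): 8.2212% + 5.7876% = 14.0088%.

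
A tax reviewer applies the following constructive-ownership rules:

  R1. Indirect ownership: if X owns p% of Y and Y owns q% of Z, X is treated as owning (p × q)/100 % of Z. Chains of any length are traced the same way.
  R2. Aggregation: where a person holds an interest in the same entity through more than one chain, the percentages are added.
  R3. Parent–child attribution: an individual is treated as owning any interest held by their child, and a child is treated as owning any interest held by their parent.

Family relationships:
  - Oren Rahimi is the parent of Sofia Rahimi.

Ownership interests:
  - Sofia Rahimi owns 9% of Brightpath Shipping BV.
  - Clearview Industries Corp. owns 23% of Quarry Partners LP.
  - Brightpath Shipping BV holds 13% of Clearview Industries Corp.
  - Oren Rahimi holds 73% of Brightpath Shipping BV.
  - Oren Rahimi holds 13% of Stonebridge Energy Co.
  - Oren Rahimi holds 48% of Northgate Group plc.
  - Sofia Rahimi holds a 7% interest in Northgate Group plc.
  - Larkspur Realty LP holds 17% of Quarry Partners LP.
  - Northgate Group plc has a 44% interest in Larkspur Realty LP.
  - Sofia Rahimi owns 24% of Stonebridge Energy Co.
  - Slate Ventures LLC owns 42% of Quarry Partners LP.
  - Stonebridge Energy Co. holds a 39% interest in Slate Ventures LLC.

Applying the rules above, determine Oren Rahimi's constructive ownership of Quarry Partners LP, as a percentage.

By parent–child attribution (R3), Oren Rahimi is treated as also owning Sofia Rahimi's interest in Stonebridge Energy Co, giving 13% + 24% = 37%.
By parent–child attribution (R3), Oren Rahimi is treated as also owning Sofia Rahimi's interest in Brightpath Shipping BV, giving 73% + 9% = 82%.
By parent–child attribution (R3), Oren Rahimi is treated as also owning Sofia Rahimi's interest in Northgate Group plc, giving 48% + 7% = 55%.
Chain via Stonebridge Energy Co. → Slate Ventures LLC (R1): 37% × 39% × 42% = 6.0606% of Quarry Partners LP.
Chain via Brightpath Shipping BV → Clearview Industries Corp. (R1): 82% × 13% × 23% = 2.4518% of Quarry Partners LP.
Chain via Northgate Group plc → Larkspur Realty LP (R1): 55% × 44% × 17% = 4.114% of Quarry Partners LP.
Aggregating (R2): 6.0606% + 2.4518% + 4.114% = 12.6264%.

12.6264%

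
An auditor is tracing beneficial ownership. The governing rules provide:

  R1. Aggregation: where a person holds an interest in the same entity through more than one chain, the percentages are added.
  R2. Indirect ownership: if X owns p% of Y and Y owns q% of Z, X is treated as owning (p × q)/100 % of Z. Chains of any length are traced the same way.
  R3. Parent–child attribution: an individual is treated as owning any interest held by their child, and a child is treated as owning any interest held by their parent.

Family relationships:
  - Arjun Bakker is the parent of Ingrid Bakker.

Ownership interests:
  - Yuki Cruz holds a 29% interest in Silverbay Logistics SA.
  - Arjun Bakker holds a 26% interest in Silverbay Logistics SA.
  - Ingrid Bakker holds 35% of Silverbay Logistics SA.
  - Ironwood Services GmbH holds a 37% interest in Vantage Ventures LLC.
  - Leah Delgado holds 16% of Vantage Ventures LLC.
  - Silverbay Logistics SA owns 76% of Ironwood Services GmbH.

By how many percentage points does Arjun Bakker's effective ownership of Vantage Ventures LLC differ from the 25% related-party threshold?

By parent–child attribution (R3), Arjun Bakker is treated as also owning Ingrid Bakker's interest in Silverbay Logistics SA, giving 26% + 35% = 61%.
Chain via Silverbay Logistics SA → Ironwood Services GmbH (R2): 61% × 76% × 37% = 17.1532% of Vantage Ventures LLC.
17.1532% falls short of the 25% threshold by 7.8468 percentage points.

7.8468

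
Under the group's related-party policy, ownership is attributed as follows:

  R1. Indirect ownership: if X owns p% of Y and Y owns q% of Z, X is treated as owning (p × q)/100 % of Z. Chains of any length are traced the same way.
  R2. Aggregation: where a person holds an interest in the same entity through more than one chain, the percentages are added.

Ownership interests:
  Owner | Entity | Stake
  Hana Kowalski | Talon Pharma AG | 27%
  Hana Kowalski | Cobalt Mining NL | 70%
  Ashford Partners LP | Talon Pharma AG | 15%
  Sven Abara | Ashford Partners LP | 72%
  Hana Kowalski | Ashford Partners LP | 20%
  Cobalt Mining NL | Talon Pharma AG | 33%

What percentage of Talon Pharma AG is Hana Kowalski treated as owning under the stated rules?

53.1%

Chain via Ashford Partners LP (R1): 20% × 15% = 3% of Talon Pharma AG.
Chain via Cobalt Mining NL (R1): 70% × 33% = 23.1% of Talon Pharma AG.
Direct interest in Talon Pharma AG: 27%.
Aggregating (R2): 3% + 23.1% + 27% = 53.1%.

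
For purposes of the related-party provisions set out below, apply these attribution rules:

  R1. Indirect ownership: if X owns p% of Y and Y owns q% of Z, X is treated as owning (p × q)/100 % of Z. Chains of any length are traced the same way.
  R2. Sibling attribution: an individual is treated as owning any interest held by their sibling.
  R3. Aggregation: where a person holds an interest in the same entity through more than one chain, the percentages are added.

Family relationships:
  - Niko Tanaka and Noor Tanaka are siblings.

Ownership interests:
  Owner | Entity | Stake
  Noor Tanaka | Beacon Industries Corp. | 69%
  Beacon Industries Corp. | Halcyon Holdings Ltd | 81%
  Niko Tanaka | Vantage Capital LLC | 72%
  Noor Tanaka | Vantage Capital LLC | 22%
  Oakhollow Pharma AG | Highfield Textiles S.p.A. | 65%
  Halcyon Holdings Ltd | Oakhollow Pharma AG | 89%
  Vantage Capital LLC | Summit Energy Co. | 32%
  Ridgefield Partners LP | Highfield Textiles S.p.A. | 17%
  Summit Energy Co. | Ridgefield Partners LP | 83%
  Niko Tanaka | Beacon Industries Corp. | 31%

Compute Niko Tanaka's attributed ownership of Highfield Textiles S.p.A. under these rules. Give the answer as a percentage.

51.102788%

By sibling attribution (R2), Niko Tanaka is treated as also owning Noor Tanaka's interest in Beacon Industries Corp, giving 31% + 69% = 100%.
By sibling attribution (R2), Niko Tanaka is treated as also owning Noor Tanaka's interest in Vantage Capital LLC, giving 72% + 22% = 94%.
Chain via Beacon Industries Corp. → Halcyon Holdings Ltd → Oakhollow Pharma AG (R1): 100% × 81% × 89% × 65% = 46.8585% of Highfield Textiles S.p.A.
Chain via Vantage Capital LLC → Summit Energy Co. → Ridgefield Partners LP (R1): 94% × 32% × 83% × 17% = 4.244288% of Highfield Textiles S.p.A.
Aggregating (R3): 46.8585% + 4.244288% = 51.102788%.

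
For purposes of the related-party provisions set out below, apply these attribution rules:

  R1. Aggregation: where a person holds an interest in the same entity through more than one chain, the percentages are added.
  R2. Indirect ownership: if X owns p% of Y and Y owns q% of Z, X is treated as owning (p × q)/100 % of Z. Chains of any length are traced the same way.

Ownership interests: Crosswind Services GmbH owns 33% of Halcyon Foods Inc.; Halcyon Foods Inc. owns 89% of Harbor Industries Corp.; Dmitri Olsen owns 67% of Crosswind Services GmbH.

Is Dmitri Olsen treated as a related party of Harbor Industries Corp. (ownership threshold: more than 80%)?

Chain via Crosswind Services GmbH → Halcyon Foods Inc. (R2): 67% × 33% × 89% = 19.6779% of Harbor Industries Corp.
19.6779% does not exceed the 80% threshold, so Dmitri is not a related party to Harbor Industries Corp.

No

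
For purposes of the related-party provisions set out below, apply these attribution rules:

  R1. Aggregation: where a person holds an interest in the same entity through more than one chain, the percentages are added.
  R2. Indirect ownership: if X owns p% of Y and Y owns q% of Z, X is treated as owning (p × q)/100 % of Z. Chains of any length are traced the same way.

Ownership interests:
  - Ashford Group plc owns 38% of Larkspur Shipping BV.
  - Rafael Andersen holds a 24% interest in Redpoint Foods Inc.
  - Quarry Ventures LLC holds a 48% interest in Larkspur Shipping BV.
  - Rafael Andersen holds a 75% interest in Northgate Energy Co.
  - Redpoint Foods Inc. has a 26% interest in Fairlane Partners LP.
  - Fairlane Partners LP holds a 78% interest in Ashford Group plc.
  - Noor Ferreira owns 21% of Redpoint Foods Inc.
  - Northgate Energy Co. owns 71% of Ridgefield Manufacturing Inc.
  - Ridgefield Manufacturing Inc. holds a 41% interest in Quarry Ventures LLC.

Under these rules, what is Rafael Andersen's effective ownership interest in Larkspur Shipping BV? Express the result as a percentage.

12.329136%

Chain via Redpoint Foods Inc. → Fairlane Partners LP → Ashford Group plc (R2): 24% × 26% × 78% × 38% = 1.849536% of Larkspur Shipping BV.
Chain via Northgate Energy Co. → Ridgefield Manufacturing Inc. → Quarry Ventures LLC (R2): 75% × 71% × 41% × 48% = 10.4796% of Larkspur Shipping BV.
Aggregating (R1): 1.849536% + 10.4796% = 12.329136%.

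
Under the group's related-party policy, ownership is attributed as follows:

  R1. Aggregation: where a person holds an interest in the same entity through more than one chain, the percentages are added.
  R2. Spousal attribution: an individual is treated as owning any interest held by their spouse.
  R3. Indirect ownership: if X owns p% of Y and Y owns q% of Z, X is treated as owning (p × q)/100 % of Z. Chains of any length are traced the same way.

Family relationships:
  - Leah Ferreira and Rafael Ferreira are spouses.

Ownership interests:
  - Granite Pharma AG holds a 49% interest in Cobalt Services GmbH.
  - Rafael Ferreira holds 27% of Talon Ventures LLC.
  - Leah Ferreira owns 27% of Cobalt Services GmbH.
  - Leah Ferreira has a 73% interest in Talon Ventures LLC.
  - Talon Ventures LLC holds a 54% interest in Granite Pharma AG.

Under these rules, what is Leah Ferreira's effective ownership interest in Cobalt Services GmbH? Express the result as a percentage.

By spousal attribution (R2), Leah Ferreira is treated as also owning Rafael Ferreira's interest in Talon Ventures LLC, giving 73% + 27% = 100%.
Chain via Talon Ventures LLC → Granite Pharma AG (R3): 100% × 54% × 49% = 26.46% of Cobalt Services GmbH.
Direct interest in Cobalt Services GmbH: 27%.
Aggregating (R1): 26.46% + 27% = 53.46%.

53.46%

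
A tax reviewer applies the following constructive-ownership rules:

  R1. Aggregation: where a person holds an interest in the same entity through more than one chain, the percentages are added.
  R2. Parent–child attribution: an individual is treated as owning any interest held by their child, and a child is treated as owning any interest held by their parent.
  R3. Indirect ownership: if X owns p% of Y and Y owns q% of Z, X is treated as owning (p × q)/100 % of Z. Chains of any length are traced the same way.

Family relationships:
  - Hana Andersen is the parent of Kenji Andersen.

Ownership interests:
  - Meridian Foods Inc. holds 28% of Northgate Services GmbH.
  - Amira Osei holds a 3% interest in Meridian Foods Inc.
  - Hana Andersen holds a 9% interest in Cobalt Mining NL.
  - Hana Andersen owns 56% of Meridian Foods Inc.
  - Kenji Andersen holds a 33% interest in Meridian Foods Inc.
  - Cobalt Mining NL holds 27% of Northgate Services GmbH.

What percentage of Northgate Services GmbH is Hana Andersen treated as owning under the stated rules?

By parent–child attribution (R2), Hana Andersen is treated as also owning Kenji Andersen's interest in Meridian Foods Inc, giving 56% + 33% = 89%.
Chain via Meridian Foods Inc. (R3): 89% × 28% = 24.92% of Northgate Services GmbH.
Chain via Cobalt Mining NL (R3): 9% × 27% = 2.43% of Northgate Services GmbH.
Aggregating (R1): 24.92% + 2.43% = 27.35%.

27.35%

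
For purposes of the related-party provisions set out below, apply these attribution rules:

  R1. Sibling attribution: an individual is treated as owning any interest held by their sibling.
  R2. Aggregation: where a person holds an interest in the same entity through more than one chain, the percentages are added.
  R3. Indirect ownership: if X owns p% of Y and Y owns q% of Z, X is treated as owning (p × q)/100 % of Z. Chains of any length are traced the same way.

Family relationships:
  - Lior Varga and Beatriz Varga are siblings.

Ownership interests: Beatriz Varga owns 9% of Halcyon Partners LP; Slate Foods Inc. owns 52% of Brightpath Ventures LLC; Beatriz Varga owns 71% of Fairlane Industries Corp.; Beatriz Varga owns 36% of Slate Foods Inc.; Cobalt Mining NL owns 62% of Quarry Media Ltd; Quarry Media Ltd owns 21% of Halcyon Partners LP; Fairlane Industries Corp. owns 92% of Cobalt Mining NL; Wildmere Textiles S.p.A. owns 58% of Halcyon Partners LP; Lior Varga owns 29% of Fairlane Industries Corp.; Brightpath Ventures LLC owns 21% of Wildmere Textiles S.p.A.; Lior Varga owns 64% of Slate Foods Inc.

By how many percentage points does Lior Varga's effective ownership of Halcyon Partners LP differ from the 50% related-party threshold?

22.688

By sibling attribution (R1), Lior Varga is treated as also owning Beatriz Varga's interest in Slate Foods Inc, giving 64% + 36% = 100%.
By sibling attribution (R1), Lior Varga is treated as also owning Beatriz Varga's interest in Fairlane Industries Corp, giving 29% + 71% = 100%.
By sibling attribution (R1), Lior Varga is treated as owning Beatriz Varga's 9% interest in Halcyon Partners LP.
Chain via Slate Foods Inc. → Brightpath Ventures LLC → Wildmere Textiles S.p.A. (R3): 100% × 52% × 21% × 58% = 6.3336% of Halcyon Partners LP.
Chain via Fairlane Industries Corp. → Cobalt Mining NL → Quarry Media Ltd (R3): 100% × 92% × 62% × 21% = 11.9784% of Halcyon Partners LP.
Direct interest in Halcyon Partners LP: 9%.
Aggregating (R2): 6.3336% + 11.9784% + 9% = 27.312%.
27.312% falls short of the 50% threshold by 22.688 percentage points.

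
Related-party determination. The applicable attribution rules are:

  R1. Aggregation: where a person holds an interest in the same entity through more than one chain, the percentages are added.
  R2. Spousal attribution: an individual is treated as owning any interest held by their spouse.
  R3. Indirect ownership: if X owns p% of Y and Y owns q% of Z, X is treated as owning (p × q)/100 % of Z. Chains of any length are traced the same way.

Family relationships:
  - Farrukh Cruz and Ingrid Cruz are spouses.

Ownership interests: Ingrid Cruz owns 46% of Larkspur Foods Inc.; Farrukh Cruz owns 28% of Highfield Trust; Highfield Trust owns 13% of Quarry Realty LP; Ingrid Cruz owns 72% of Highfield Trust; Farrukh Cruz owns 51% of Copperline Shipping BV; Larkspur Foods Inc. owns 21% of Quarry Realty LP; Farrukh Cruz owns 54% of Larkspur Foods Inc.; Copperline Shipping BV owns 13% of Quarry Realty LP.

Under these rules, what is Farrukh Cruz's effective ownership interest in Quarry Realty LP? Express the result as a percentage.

40.63%

By spousal attribution (R2), Farrukh Cruz is treated as also owning Ingrid Cruz's interest in Larkspur Foods Inc, giving 54% + 46% = 100%.
By spousal attribution (R2), Farrukh Cruz is treated as also owning Ingrid Cruz's interest in Highfield Trust, giving 28% + 72% = 100%.
Chain via Larkspur Foods Inc. (R3): 100% × 21% = 21% of Quarry Realty LP.
Chain via Highfield Trust (R3): 100% × 13% = 13% of Quarry Realty LP.
Chain via Copperline Shipping BV (R3): 51% × 13% = 6.63% of Quarry Realty LP.
Aggregating (R1): 21% + 13% + 6.63% = 40.63%.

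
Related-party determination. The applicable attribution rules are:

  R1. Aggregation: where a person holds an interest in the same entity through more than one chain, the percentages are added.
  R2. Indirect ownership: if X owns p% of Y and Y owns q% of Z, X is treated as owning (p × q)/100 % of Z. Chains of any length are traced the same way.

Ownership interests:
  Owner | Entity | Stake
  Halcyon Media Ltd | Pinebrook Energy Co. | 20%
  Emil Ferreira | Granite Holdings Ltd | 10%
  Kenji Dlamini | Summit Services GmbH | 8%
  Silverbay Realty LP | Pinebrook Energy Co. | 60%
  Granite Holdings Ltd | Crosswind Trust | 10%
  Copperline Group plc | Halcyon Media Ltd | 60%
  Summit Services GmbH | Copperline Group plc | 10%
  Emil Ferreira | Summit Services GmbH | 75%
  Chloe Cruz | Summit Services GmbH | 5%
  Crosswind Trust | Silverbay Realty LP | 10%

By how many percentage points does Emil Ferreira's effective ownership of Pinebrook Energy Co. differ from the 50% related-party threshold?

Chain via Summit Services GmbH → Copperline Group plc → Halcyon Media Ltd (R2): 75% × 10% × 60% × 20% = 0.9% of Pinebrook Energy Co.
Chain via Granite Holdings Ltd → Crosswind Trust → Silverbay Realty LP (R2): 10% × 10% × 10% × 60% = 0.06% of Pinebrook Energy Co.
Aggregating (R1): 0.9% + 0.06% = 0.96%.
0.96% falls short of the 50% threshold by 49.04 percentage points.

49.04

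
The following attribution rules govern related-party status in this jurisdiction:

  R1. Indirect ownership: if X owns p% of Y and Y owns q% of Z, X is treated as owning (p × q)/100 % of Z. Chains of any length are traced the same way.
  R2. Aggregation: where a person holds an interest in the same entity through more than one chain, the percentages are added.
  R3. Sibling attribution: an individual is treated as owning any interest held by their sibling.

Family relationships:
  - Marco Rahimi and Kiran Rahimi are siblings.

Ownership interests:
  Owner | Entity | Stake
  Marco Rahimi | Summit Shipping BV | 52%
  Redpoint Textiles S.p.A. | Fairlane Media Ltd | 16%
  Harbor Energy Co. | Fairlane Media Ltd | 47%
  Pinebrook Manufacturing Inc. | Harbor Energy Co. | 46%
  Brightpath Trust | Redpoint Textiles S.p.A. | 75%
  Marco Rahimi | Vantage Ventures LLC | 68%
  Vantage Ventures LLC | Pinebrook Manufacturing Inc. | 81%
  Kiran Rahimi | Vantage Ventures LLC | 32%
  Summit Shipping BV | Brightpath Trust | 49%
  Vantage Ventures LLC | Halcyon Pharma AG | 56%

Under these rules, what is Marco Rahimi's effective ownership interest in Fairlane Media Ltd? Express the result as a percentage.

By sibling attribution (R3), Marco Rahimi is treated as also owning Kiran Rahimi's interest in Vantage Ventures LLC, giving 68% + 32% = 100%.
Chain via Vantage Ventures LLC → Pinebrook Manufacturing Inc. → Harbor Energy Co. (R1): 100% × 81% × 46% × 47% = 17.5122% of Fairlane Media Ltd.
Chain via Summit Shipping BV → Brightpath Trust → Redpoint Textiles S.p.A. (R1): 52% × 49% × 75% × 16% = 3.0576% of Fairlane Media Ltd.
Aggregating (R2): 17.5122% + 3.0576% = 20.5698%.

20.5698%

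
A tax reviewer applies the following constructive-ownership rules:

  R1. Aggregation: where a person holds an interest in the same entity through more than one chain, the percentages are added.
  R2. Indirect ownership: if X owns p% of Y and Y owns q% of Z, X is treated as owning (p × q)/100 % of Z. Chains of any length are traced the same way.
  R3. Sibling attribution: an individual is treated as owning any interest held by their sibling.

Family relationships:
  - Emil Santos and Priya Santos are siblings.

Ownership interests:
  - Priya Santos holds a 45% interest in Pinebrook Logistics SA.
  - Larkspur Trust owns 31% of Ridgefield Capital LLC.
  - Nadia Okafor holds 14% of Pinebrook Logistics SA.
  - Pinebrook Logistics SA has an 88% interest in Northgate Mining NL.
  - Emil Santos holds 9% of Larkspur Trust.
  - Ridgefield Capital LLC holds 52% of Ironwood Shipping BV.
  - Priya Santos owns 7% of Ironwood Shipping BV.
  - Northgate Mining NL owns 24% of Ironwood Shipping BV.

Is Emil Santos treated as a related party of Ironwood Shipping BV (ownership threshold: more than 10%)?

Yes

By sibling attribution (R3), Emil Santos is treated as owning Priya Santos's 45% interest in Pinebrook Logistics SA.
By sibling attribution (R3), Emil Santos is treated as owning Priya Santos's 7% interest in Ironwood Shipping BV.
Chain via Larkspur Trust → Ridgefield Capital LLC (R2): 9% × 31% × 52% = 1.4508% of Ironwood Shipping BV.
Chain via Pinebrook Logistics SA → Northgate Mining NL (R2): 45% × 88% × 24% = 9.504% of Ironwood Shipping BV.
Direct interest in Ironwood Shipping BV: 7%.
Aggregating (R1): 1.4508% + 9.504% + 7% = 17.9548%.
17.9548% exceeds the 10% threshold, so Emil is a related party to Ironwood Shipping BV.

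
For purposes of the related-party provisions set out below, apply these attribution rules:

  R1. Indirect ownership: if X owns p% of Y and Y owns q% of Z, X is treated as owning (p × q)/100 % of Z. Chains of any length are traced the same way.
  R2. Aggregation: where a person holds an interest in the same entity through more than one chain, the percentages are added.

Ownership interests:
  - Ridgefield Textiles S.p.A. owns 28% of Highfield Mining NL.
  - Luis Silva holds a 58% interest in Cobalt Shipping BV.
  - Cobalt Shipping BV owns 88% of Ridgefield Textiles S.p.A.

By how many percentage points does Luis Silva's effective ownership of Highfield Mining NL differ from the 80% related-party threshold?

Chain via Cobalt Shipping BV → Ridgefield Textiles S.p.A. (R1): 58% × 88% × 28% = 14.2912% of Highfield Mining NL.
14.2912% falls short of the 80% threshold by 65.7088 percentage points.

65.7088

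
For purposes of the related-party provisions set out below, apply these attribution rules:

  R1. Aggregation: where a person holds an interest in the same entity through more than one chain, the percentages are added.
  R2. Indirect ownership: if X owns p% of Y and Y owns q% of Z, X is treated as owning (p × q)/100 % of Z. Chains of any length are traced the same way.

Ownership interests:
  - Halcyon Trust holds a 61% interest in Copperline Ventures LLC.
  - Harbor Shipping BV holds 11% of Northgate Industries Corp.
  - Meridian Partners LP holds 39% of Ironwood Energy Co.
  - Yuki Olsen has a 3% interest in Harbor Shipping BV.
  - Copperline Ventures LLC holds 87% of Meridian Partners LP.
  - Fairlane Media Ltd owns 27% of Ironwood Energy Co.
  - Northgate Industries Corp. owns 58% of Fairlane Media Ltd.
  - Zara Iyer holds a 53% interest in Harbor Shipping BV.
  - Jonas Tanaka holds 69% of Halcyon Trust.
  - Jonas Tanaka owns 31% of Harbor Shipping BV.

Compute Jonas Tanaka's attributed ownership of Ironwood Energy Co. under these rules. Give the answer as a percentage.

14.815143%

Chain via Harbor Shipping BV → Northgate Industries Corp. → Fairlane Media Ltd (R2): 31% × 11% × 58% × 27% = 0.534006% of Ironwood Energy Co.
Chain via Halcyon Trust → Copperline Ventures LLC → Meridian Partners LP (R2): 69% × 61% × 87% × 39% = 14.281137% of Ironwood Energy Co.
Aggregating (R1): 0.534006% + 14.281137% = 14.815143%.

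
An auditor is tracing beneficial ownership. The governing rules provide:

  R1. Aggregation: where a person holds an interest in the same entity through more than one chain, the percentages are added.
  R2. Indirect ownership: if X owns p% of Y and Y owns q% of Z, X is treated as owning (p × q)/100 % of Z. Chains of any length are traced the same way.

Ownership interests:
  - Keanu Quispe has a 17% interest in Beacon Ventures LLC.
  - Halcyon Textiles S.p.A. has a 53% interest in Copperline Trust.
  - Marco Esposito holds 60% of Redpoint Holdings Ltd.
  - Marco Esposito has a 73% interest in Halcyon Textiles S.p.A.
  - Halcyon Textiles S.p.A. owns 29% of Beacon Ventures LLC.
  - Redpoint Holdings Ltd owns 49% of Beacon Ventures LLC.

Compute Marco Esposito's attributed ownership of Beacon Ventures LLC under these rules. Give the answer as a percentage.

Chain via Halcyon Textiles S.p.A. (R2): 73% × 29% = 21.17% of Beacon Ventures LLC.
Chain via Redpoint Holdings Ltd (R2): 60% × 49% = 29.4% of Beacon Ventures LLC.
Aggregating (R1): 21.17% + 29.4% = 50.57%.

50.57%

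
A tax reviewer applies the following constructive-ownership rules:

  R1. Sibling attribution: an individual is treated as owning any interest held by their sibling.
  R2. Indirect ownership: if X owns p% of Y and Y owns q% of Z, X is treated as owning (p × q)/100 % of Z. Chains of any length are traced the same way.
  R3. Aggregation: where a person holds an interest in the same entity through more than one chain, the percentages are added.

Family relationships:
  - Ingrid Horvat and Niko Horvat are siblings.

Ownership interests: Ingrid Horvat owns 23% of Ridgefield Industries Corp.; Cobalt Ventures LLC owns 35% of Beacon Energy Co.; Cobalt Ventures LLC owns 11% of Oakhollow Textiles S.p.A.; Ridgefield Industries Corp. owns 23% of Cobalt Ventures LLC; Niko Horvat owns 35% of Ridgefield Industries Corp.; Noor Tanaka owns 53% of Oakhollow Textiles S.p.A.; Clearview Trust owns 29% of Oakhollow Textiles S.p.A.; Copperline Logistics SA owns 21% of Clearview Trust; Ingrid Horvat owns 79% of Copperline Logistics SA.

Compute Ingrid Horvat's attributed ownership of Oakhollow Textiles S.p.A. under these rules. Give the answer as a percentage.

By sibling attribution (R1), Ingrid Horvat is treated as also owning Niko Horvat's interest in Ridgefield Industries Corp, giving 23% + 35% = 58%.
Chain via Ridgefield Industries Corp. → Cobalt Ventures LLC (R2): 58% × 23% × 11% = 1.4674% of Oakhollow Textiles S.p.A.
Chain via Copperline Logistics SA → Clearview Trust (R2): 79% × 21% × 29% = 4.8111% of Oakhollow Textiles S.p.A.
Aggregating (R3): 1.4674% + 4.8111% = 6.2785%.

6.2785%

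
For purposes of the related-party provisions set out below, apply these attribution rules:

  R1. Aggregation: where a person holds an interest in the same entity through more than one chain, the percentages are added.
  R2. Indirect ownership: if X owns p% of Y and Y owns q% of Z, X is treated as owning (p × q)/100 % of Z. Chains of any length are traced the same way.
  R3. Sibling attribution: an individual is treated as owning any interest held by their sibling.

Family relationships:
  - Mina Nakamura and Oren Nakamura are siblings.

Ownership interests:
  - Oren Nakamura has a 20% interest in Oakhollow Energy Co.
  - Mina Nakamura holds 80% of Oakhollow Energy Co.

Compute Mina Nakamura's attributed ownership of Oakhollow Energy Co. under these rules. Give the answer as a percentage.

By sibling attribution (R3), Mina Nakamura is treated as also owning Oren Nakamura's interest in Oakhollow Energy Co, giving 80% + 20% = 100%.
Direct interest in Oakhollow Energy Co: 100%.

100%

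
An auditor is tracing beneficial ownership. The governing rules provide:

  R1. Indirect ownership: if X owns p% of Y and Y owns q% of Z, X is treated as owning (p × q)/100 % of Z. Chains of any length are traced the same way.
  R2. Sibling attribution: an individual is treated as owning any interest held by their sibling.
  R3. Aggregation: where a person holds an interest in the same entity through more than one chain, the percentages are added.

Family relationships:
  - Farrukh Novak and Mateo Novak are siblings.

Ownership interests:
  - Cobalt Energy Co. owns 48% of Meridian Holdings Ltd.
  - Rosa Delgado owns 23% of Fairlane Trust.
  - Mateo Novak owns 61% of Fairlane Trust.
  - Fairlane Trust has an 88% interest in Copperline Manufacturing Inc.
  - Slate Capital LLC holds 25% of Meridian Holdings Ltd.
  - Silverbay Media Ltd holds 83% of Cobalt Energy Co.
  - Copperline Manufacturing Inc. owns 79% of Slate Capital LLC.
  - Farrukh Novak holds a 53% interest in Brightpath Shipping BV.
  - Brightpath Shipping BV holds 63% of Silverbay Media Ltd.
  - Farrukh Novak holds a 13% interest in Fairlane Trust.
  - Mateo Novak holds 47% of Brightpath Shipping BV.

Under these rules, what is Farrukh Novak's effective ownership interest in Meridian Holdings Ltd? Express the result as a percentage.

By sibling attribution (R2), Farrukh Novak is treated as also owning Mateo Novak's interest in Fairlane Trust, giving 13% + 61% = 74%.
By sibling attribution (R2), Farrukh Novak is treated as also owning Mateo Novak's interest in Brightpath Shipping BV, giving 53% + 47% = 100%.
Chain via Fairlane Trust → Copperline Manufacturing Inc. → Slate Capital LLC (R1): 74% × 88% × 79% × 25% = 12.8612% of Meridian Holdings Ltd.
Chain via Brightpath Shipping BV → Silverbay Media Ltd → Cobalt Energy Co. (R1): 100% × 63% × 83% × 48% = 25.0992% of Meridian Holdings Ltd.
Aggregating (R3): 12.8612% + 25.0992% = 37.9604%.

37.9604%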